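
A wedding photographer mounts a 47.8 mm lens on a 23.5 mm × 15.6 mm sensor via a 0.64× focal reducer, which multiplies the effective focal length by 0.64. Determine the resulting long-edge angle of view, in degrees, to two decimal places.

42.02°

Effective focal length f = 47.8 × 0.64 = 30.592 mm.
α = 2·arctan(23.5 / (2 × 30.592)) = 2·arctan(0.38409) ≈ 42.0223°.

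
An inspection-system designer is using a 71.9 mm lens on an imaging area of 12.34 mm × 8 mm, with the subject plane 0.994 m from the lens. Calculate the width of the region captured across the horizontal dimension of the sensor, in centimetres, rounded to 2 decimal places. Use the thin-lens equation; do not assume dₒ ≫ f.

dₒ: 0.994 m = 994 mm.
Similar triangles through the lens centre give W/dₒ = w/dᵢ; with 1/f = 1/dₒ + 1/dᵢ this gives W = w·(dₒ − f)/f.
W = 12.34 mm × (994 − 71.9) / 71.9 = 12.34 × 12.8248 ≈ 158.257 mm = 15.8257 cm.

15.83 cm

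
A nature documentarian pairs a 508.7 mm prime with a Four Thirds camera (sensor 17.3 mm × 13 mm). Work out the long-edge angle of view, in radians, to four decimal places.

0.0340 rad

Angle of view α = 2·arctan(w/2f) with w = 17.3 mm and f = 508.7 mm.
w/2f = 0.01700; arctan(0.01700) ≈ 0.0170 rad, so α ≈ 0.0340 rad.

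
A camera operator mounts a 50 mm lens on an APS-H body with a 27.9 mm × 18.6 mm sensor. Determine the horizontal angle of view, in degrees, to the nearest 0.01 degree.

31.18°

Angle of view α = 2·arctan(w/2f) with w = 27.9 mm and f = 50 mm.
w/2f = 0.27900; arctan(0.27900) ≈ 15.5891°, so α ≈ 31.1782°.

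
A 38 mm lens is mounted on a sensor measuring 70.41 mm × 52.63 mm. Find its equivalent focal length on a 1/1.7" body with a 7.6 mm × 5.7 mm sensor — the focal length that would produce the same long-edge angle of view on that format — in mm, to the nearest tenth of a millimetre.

Equal angle of view means equal width/f ratio, so f₂ = f₁ · (width₂/width₁) = 38 × 7.6/70.41.
f₂ = 38 × 0.10794 ≈ 4.102 mm.

4.1 mm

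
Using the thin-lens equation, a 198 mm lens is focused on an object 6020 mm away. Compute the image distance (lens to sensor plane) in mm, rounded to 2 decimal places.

204.73 mm

1/dᵢ = 1/f − 1/dₒ = 1/198 − 1/6020 = 0.0048844 mm⁻¹.
dᵢ = 1/0.0048844 ≈ 204.7338 mm.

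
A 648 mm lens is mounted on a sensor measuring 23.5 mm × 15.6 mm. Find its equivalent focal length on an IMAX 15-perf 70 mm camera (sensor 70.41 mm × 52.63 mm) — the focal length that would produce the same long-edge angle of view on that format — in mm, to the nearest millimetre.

Equal angle of view means equal width/f ratio, so f₂ = f₁ · (width₂/width₁) = 648 × 70.41/23.5.
f₂ = 648 × 2.99617 ≈ 1941.518 mm.

1942 mm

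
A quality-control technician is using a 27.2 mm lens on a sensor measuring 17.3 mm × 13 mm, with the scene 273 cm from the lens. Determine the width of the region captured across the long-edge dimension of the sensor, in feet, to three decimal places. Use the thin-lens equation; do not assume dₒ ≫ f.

5.640 ft

dₒ: 273 cm = 2730 mm.
Similar triangles through the lens centre give W/dₒ = w/dᵢ; with 1/f = 1/dₒ + 1/dᵢ this gives W = w·(dₒ − f)/f.
W = 17.3 mm × (2730 − 27.2) / 27.2 = 17.3 × 99.3676 ≈ 1719.060 mm = 1719.060/304.8 ft = 5.63996 ft.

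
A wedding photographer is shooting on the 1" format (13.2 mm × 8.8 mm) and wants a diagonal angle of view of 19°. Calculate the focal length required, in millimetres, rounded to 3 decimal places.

47.401 mm

Sensor diagonal = √(13.2² + 8.8²) = √251.6800 ≈ 15.8644 mm.
From α = 2·arctan(d/2f) we get f = d / (2·tan(α/2)).
With d = 15.8644 mm and α/2 = 9.5°, tan(α/2) ≈ 0.16734, so f ≈ 15.8644 / 0.33469 ≈ 47.4010 mm.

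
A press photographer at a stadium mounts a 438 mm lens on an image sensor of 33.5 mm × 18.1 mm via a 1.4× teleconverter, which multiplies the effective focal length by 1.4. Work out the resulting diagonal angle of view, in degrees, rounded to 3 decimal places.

Effective focal length f = 438 × 1.4 = 613.2 mm.
Sensor diagonal = √(33.5² + 18.1²) = √1449.8600 ≈ 38.0770 mm.
α = 2·arctan(38.077 / (2 × 613.2)) = 2·arctan(0.03105) ≈ 3.5567°.

3.557°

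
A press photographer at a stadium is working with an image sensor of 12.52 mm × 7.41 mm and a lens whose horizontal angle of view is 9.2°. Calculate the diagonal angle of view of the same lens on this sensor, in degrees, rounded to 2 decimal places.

From the horizontal AOV: f = 12.52 / (2·tan(4.6°)) = 12.52 / 0.16092 ≈ 77.8045 mm.
Sensor diagonal = √(12.52² + 7.41²) = √211.6585 ≈ 14.5485 mm.
Diagonal AOV = 2·arctan(14.5485 / (2 × 77.8045)) = 2·arctan(0.09349) ≈ 10.6826°.

10.68°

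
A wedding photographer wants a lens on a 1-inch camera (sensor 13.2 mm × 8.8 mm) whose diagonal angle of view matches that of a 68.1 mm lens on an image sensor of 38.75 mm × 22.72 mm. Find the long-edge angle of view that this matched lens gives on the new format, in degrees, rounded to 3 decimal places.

30.690°

Sensor diagonal = √(38.75² + 22.72²) = √2017.7609 ≈ 44.9195 mm.
Sensor diagonal = √(13.2² + 8.8²) = √251.6800 ≈ 15.8644 mm.
Equal diagonal AOV ⇒ f₂ = f₁ · 15.8644/44.9195 = 68.1 × 0.35317 ≈ 24.0512 mm.
Long-edge AOV on the new format = 2·arctan(13.2 / (2 × 24.0512)) = 2·arctan(0.27441) ≈ 30.6901°.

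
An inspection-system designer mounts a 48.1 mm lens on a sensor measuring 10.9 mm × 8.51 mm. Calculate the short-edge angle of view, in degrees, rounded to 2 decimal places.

10.11°

Angle of view α = 2·arctan(h/2f) with h = 8.51 mm and f = 48.1 mm.
h/2f = 0.08846; arctan(0.08846) ≈ 5.0553°, so α ≈ 10.1106°.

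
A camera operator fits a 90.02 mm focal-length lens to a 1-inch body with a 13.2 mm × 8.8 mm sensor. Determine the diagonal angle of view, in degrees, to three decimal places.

10.071°

Sensor diagonal = √(13.2² + 8.8²) = √251.6800 ≈ 15.8644 mm.
Angle of view α = 2·arctan(d/2f) with d = 15.8644 mm and f = 90.02 mm.
d/2f = 0.08812; arctan(0.08812) ≈ 5.0357°, so α ≈ 10.0714°.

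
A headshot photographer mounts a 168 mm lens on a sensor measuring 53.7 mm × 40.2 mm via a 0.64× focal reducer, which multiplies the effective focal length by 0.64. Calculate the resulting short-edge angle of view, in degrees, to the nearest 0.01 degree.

Effective focal length f = 168 × 0.64 = 107.52 mm.
α = 2·arctan(40.2 / (2 × 107.52)) = 2·arctan(0.18694) ≈ 21.1775°.

21.18°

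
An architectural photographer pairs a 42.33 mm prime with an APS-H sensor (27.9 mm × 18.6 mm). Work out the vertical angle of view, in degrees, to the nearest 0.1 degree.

24.8°

Angle of view α = 2·arctan(h/2f) with h = 18.6 mm and f = 42.33 mm.
h/2f = 0.21970; arctan(0.21970) ≈ 12.3912°, so α ≈ 24.7823°.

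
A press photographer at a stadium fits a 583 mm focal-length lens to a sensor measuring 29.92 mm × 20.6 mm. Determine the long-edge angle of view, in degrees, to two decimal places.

2.94°

Angle of view α = 2·arctan(w/2f) with w = 29.92 mm and f = 583 mm.
w/2f = 0.02566; arctan(0.02566) ≈ 1.4699°, so α ≈ 2.9398°.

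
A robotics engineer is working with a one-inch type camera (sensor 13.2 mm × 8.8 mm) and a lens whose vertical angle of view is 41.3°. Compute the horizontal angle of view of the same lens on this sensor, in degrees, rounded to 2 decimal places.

58.96°

From the vertical AOV: f = 8.8 / (2·tan(20.65°)) = 8.8 / 0.75374 ≈ 11.6751 mm.
Horizontal AOV = 2·arctan(13.2 / (2 × 11.6751)) = 2·arctan(0.56531) ≈ 58.9596°.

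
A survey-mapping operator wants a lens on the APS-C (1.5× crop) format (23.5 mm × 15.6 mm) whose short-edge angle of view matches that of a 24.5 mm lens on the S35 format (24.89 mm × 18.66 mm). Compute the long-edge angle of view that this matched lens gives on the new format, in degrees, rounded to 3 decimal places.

Equal short-edge AOV ⇒ f₂ = f₁ · 15.6/18.66 = 24.5 × 0.83601 ≈ 20.4823 mm.
Long-edge AOV on the new format = 2·arctan(23.5 / (2 × 20.4823)) = 2·arctan(0.57367) ≈ 59.6828°.

59.683°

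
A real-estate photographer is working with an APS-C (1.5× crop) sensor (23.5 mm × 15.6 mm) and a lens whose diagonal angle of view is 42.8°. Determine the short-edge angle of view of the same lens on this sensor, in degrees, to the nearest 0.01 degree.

24.46°

Sensor diagonal = √(23.5² + 15.6²) = √795.6100 ≈ 28.2066 mm.
From the diagonal AOV: f = 28.2066 / (2·tan(21.4°)) = 28.2066 / 0.78379 ≈ 35.9873 mm.
Short-edge AOV = 2·arctan(15.6 / (2 × 35.9873)) = 2·arctan(0.21674) ≈ 24.4586°.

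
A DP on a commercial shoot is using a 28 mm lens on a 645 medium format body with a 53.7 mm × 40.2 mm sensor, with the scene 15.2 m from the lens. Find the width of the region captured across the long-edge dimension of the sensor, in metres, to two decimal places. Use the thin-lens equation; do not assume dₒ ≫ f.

29.10 m

dₒ: 15.2 m = 15200 mm.
Similar triangles through the lens centre give W/dₒ = w/dᵢ; with 1/f = 1/dₒ + 1/dᵢ this gives W = w·(dₒ − f)/f.
W = 53.7 mm × (15200 − 28) / 28 = 53.7 × 541.8571 ≈ 29097.729 mm = 29.0977 m.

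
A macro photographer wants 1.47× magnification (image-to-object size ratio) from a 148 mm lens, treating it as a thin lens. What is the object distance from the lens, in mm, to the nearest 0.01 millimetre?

248.68 mm

With m = dᵢ/dₒ and 1/f = 1/dₒ + 1/dᵢ, substituting dᵢ = m·dₒ gives 1/f = (1 + 1/m)/dₒ, hence dₒ = f·(1 + 1/m).
dₒ = 148 × (1 + 1/1.47) = 148 × 1.68027 ≈ 248.680 mm.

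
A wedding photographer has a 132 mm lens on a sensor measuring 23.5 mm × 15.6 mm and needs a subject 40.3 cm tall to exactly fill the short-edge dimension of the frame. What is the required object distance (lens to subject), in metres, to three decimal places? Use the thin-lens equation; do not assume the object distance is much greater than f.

W: 40.3 cm = 403 mm.
Magnification m = h/W = dᵢ/dₒ; combined with 1/f = 1/dₒ + 1/dᵢ this gives dₒ = f·(1 + W/h).
dₒ = 132 mm × (1 + 403/15.6) = 132 × 26.8333 ≈ 3542.000 mm = 3.542 m.

3.542 m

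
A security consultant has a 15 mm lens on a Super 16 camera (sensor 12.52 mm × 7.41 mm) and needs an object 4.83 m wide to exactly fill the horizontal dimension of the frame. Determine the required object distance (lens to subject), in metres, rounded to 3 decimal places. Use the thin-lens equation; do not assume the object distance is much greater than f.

5.802 m

W: 4.83 m = 4830 mm.
Magnification m = w/W = dᵢ/dₒ; combined with 1/f = 1/dₒ + 1/dᵢ this gives dₒ = f·(1 + W/w).
dₒ = 15 mm × (1 + 4830/12.52) = 15 × 386.7827 ≈ 5801.741 mm = 5.80174 m.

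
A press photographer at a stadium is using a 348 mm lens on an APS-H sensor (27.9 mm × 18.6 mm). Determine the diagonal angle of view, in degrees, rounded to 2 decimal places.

Sensor diagonal = √(27.9² + 18.6²) = √1124.3700 ≈ 33.5316 mm.
Angle of view α = 2·arctan(d/2f) with d = 33.5316 mm and f = 348 mm.
d/2f = 0.04818; arctan(0.04818) ≈ 2.7582°, so α ≈ 5.5165°.

5.52°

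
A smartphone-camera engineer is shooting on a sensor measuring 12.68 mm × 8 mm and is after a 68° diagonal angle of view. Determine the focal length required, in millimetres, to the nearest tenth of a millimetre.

11.1 mm

Sensor diagonal = √(12.68² + 8²) = √224.7824 ≈ 14.9927 mm.
From α = 2·arctan(d/2f) we get f = d / (2·tan(α/2)).
With d = 14.9927 mm and α/2 = 34°, tan(α/2) ≈ 0.67451, so f ≈ 14.9927 / 1.34902 ≈ 11.1138 mm.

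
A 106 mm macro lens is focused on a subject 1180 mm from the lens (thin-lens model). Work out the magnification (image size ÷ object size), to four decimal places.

Thin lens: 1/f = 1/dₒ + 1/dᵢ → 1/dᵢ = 1/106 − 1/1180 = 0.0085865 mm⁻¹, so dᵢ ≈ 116.4618 mm.
Magnification m = dᵢ/dₒ = 116.4618/1180 ≈ 0.09870.

0.0987×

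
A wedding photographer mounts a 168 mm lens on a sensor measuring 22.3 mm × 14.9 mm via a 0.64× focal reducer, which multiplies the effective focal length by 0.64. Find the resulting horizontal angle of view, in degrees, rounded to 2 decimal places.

Effective focal length f = 168 × 0.64 = 107.52 mm.
α = 2·arctan(22.3 / (2 × 107.52)) = 2·arctan(0.10370) ≈ 11.8410°.

11.84°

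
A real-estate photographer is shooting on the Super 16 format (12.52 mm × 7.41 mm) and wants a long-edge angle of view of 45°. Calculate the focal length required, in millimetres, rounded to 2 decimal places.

From α = 2·arctan(w/2f) we get f = w / (2·tan(α/2)).
With w = 12.52 mm and α/2 = 22.5°, tan(α/2) ≈ 0.41421, so f ≈ 12.52 / 0.82843 ≈ 15.1130 mm.

15.11 mm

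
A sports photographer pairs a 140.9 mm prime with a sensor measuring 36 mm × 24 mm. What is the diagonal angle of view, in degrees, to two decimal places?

17.46°

Sensor diagonal = √(36² + 24²) = √1872.0000 ≈ 43.2666 mm.
Angle of view α = 2·arctan(d/2f) with d = 43.2666 mm and f = 140.9 mm.
d/2f = 0.15354; arctan(0.15354) ≈ 8.7288°, so α ≈ 17.4577°.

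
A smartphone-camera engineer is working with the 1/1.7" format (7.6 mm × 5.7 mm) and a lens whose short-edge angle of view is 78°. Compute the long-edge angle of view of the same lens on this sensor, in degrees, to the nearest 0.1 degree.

94.4°

From the short-edge AOV: f = 5.7 / (2·tan(39°)) = 5.7 / 1.61957 ≈ 3.5195 mm.
Long-edge AOV = 2·arctan(7.6 / (2 × 3.5195)) = 2·arctan(1.07971) ≈ 94.3900°.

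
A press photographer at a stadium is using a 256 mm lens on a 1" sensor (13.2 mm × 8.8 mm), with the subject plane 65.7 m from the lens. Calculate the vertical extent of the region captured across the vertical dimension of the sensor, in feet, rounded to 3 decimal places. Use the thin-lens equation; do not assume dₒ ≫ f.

dₒ: 65.7 m = 65700 mm.
Similar triangles through the lens centre give W/dₒ = h/dᵢ; with 1/f = 1/dₒ + 1/dᵢ this gives W = h·(dₒ − f)/f.
W = 8.8 mm × (65700 − 256) / 256 = 8.8 × 255.6406 ≈ 2249.638 mm = 2249.638/304.8 ft = 7.3807 ft.

7.381 ft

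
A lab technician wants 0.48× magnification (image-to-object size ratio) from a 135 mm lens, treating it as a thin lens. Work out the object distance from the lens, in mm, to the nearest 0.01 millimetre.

With m = dᵢ/dₒ and 1/f = 1/dₒ + 1/dᵢ, substituting dᵢ = m·dₒ gives 1/f = (1 + 1/m)/dₒ, hence dₒ = f·(1 + 1/m).
dₒ = 135 × (1 + 1/0.48) = 135 × 3.08333 ≈ 416.250 mm.

416.25 mm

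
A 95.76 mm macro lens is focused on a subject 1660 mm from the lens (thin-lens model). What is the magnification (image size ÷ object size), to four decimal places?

0.0612×

Thin lens: 1/f = 1/dₒ + 1/dᵢ → 1/dᵢ = 1/95.76 − 1/1660 = 0.0098404 mm⁻¹, so dᵢ ≈ 101.6223 mm.
Magnification m = dᵢ/dₒ = 101.6223/1660 ≈ 0.06122.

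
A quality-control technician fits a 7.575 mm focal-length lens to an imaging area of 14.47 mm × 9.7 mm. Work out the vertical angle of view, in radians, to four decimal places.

1.1390 rad

Angle of view α = 2·arctan(h/2f) with h = 9.7 mm and f = 7.575 mm.
h/2f = 0.64026; arctan(0.64026) ≈ 0.5695 rad, so α ≈ 1.1390 rad.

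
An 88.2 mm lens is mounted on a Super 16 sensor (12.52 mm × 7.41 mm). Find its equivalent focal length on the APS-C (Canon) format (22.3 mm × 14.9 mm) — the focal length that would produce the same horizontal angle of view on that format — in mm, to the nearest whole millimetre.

Equal angle of view means equal width/f ratio, so f₂ = f₁ · (width₂/width₁) = 88.2 × 22.3/12.52.
f₂ = 88.2 × 1.78115 ≈ 157.097 mm.

157 mm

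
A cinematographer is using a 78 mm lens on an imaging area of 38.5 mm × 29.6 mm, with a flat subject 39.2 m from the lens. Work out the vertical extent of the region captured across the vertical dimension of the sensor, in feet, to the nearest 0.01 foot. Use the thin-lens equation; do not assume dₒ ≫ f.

dₒ: 39.2 m = 39200 mm.
Similar triangles through the lens centre give W/dₒ = h/dᵢ; with 1/f = 1/dₒ + 1/dᵢ this gives W = h·(dₒ − f)/f.
W = 29.6 mm × (39200 − 78) / 78 = 29.6 × 501.5641 ≈ 14846.297 mm = 14846.297/304.8 ft = 48.7083 ft.

48.71 ft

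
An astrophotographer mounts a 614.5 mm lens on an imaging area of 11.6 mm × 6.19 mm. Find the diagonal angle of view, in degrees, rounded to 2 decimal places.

1.23°

Sensor diagonal = √(11.6² + 6.19²) = √172.8761 ≈ 13.1482 mm.
Angle of view α = 2·arctan(d/2f) with d = 13.1482 mm and f = 614.5 mm.
d/2f = 0.01070; arctan(0.01070) ≈ 0.6129°, so α ≈ 1.2259°.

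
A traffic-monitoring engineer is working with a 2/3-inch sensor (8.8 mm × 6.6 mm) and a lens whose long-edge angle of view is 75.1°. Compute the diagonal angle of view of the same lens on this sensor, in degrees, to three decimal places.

87.715°

From the long-edge AOV: f = 8.8 / (2·tan(37.55°)) = 8.8 / 1.53743 ≈ 5.7238 mm.
Sensor diagonal = √(8.8² + 6.6²) = √121.0000 ≈ 11.0000 mm.
Diagonal AOV = 2·arctan(11.0000 / (2 × 5.7238)) = 2·arctan(0.96089) ≈ 87.7150°.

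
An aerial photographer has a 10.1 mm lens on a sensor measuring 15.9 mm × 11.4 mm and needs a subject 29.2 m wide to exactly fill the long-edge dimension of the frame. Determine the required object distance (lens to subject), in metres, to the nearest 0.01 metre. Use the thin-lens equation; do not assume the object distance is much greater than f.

18.56 m

W: 29.2 m = 29200 mm.
Magnification m = w/W = dᵢ/dₒ; combined with 1/f = 1/dₒ + 1/dᵢ this gives dₒ = f·(1 + W/w).
dₒ = 10.1 mm × (1 + 29200/15.9) = 10.1 × 1837.4780 ≈ 18558.528 mm = 18.5585 m.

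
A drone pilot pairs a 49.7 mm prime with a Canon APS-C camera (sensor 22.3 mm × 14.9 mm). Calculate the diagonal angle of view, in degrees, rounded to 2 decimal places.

30.20°

Sensor diagonal = √(22.3² + 14.9²) = √719.3000 ≈ 26.8198 mm.
Angle of view α = 2·arctan(d/2f) with d = 26.8198 mm and f = 49.7 mm.
d/2f = 0.26982; arctan(0.26982) ≈ 15.0998°, so α ≈ 30.1996°.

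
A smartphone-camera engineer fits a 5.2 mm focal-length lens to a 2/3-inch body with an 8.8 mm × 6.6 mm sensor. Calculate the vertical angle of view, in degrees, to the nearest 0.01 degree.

64.80°

Angle of view α = 2·arctan(h/2f) with h = 6.6 mm and f = 5.2 mm.
h/2f = 0.63462; arctan(0.63462) ≈ 32.3998°, so α ≈ 64.7997°.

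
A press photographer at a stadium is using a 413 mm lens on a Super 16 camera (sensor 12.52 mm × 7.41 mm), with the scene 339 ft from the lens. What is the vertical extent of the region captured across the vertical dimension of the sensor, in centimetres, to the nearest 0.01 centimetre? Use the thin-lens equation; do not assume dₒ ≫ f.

dₒ: 339 ft × 304.8 mm/ft = 103327.20 mm.
Similar triangles through the lens centre give W/dₒ = h/dᵢ; with 1/f = 1/dₒ + 1/dᵢ this gives W = h·(dₒ − f)/f.
W = 7.41 mm × (103327 − 413) / 413 = 7.41 × 249.1869 ≈ 1846.475 mm = 184.648 cm.

184.65 cm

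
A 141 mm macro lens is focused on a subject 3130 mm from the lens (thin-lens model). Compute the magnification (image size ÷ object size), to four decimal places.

Thin lens: 1/f = 1/dₒ + 1/dᵢ → 1/dᵢ = 1/141 − 1/3130 = 0.0067727 mm⁻¹, so dᵢ ≈ 147.6514 mm.
Magnification m = dᵢ/dₒ = 147.6514/3130 ≈ 0.04717.

0.0472×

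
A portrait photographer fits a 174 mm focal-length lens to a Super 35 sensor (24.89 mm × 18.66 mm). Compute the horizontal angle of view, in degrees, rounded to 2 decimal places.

Angle of view α = 2·arctan(w/2f) with w = 24.89 mm and f = 174 mm.
w/2f = 0.07152; arctan(0.07152) ≈ 4.0910°, so α ≈ 8.1820°.

8.18°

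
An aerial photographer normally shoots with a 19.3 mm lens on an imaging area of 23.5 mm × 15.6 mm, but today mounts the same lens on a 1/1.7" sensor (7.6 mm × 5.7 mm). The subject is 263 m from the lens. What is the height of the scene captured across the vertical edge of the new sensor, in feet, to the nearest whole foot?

255 ft

The focal length stays 19.3 mm; the relevant sensor dimension is now h = 5.7 mm. Object distance dₒ = 263 m = 263000 mm.
Thin-lens field height W = h·(dₒ − f)/f = 5.7 × (263000 − 19.3)/19.3 ≈ 77667.875 mm = 77667.875/304.8 ft = 254.816 ft.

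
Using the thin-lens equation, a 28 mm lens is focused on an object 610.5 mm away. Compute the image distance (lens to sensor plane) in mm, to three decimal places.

29.346 mm

1/dᵢ = 1/f − 1/dₒ = 1/28 − 1/610.5 = 0.0340763 mm⁻¹.
dᵢ = 1/0.0340763 ≈ 29.3459 mm.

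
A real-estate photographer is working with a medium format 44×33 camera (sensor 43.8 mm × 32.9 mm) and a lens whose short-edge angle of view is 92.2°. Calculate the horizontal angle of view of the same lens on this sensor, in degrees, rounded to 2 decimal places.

108.28°

From the short-edge AOV: f = 32.9 / (2·tan(46.1°)) = 32.9 / 2.07831 ≈ 15.8302 mm.
Horizontal AOV = 2·arctan(43.8 / (2 × 15.8302)) = 2·arctan(1.38343) ≈ 108.2782°.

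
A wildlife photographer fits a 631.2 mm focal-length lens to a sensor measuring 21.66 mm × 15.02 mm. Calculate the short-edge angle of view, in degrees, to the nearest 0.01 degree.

1.36°

Angle of view α = 2·arctan(h/2f) with h = 15.02 mm and f = 631.2 mm.
h/2f = 0.01190; arctan(0.01190) ≈ 0.6817°, so α ≈ 1.3633°.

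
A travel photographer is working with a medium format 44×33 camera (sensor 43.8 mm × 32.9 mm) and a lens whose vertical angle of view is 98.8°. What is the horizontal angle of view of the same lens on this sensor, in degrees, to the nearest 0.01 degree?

From the vertical AOV: f = 32.9 / (2·tan(49.4°)) = 32.9 / 2.33344 ≈ 14.0994 mm.
Horizontal AOV = 2·arctan(43.8 / (2 × 14.0994)) = 2·arctan(1.55326) ≈ 114.4526°.

114.45°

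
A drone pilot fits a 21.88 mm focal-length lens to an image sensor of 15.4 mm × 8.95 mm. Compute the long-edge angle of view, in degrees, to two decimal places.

Angle of view α = 2·arctan(w/2f) with w = 15.4 mm and f = 21.88 mm.
w/2f = 0.35192; arctan(0.35192) ≈ 19.3880°, so α ≈ 38.7759°.

38.78°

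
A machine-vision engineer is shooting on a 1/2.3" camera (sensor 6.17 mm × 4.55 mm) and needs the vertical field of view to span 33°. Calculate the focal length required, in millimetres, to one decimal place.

From α = 2·arctan(h/2f) we get f = h / (2·tan(α/2)).
With h = 4.55 mm and α/2 = 16.5°, tan(α/2) ≈ 0.29621, so f ≈ 4.55 / 0.59243 ≈ 7.6803 mm.

7.7 mm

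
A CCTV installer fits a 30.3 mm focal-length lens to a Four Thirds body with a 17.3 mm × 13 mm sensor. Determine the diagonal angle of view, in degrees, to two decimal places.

Sensor diagonal = √(17.3² + 13²) = √468.2900 ≈ 21.6400 mm.
Angle of view α = 2·arctan(d/2f) with d = 21.6400 mm and f = 30.3 mm.
d/2f = 0.35710; arctan(0.35710) ≈ 19.6514°, so α ≈ 39.3029°.

39.30°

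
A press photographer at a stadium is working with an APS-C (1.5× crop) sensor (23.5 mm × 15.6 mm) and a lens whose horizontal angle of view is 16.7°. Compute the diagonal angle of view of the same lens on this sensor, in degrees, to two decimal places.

From the horizontal AOV: f = 23.5 / (2·tan(8.35°)) = 23.5 / 0.29355 ≈ 80.0542 mm.
Sensor diagonal = √(23.5² + 15.6²) = √795.6100 ≈ 28.2066 mm.
Diagonal AOV = 2·arctan(28.2066 / (2 × 80.0542)) = 2·arctan(0.17617) ≈ 19.9827°.

19.98°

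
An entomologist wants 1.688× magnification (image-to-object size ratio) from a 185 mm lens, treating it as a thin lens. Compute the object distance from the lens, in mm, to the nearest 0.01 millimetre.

294.60 mm

With m = dᵢ/dₒ and 1/f = 1/dₒ + 1/dᵢ, substituting dᵢ = m·dₒ gives 1/f = (1 + 1/m)/dₒ, hence dₒ = f·(1 + 1/m).
dₒ = 185 × (1 + 1/1.688) = 185 × 1.59242 ≈ 294.597 mm.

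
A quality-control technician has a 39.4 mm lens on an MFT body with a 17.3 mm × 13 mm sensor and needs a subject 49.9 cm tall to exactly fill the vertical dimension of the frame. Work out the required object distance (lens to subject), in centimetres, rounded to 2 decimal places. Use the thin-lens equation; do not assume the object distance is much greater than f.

155.18 cm

W: 49.9 cm = 499 mm.
Magnification m = h/W = dᵢ/dₒ; combined with 1/f = 1/dₒ + 1/dᵢ this gives dₒ = f·(1 + W/h).
dₒ = 39.4 mm × (1 + 499/13) = 39.4 × 39.3846 ≈ 1551.754 mm = 155.175 cm.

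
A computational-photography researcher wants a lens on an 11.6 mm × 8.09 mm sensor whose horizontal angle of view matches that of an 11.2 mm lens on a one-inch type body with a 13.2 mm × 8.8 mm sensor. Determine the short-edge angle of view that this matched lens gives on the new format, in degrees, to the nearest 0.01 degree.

44.68°

Equal horizontal AOV ⇒ f₂ = f₁ · 11.6/13.2 = 11.2 × 0.87879 ≈ 9.8424 mm.
Short-edge AOV on the new format = 2·arctan(8.09 / (2 × 9.8424)) = 2·arctan(0.41098) ≈ 44.6830°.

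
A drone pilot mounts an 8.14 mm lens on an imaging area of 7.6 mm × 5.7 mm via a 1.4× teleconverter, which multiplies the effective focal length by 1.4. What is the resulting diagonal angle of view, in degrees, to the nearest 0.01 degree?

Effective focal length f = 8.14 × 1.4 = 11.396 mm.
Sensor diagonal = √(7.6² + 5.7²) = √90.2500 ≈ 9.5000 mm.
α = 2·arctan(9.500 / (2 × 11.396)) = 2·arctan(0.41681) ≈ 45.2540°.

45.25°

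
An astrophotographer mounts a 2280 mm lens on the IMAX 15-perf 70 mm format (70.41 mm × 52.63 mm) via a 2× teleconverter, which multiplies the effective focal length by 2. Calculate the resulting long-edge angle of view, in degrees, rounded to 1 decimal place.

0.9°

Effective focal length f = 2280 × 2 = 4560 mm.
α = 2·arctan(70.41 / (2 × 4560)) = 2·arctan(0.00772) ≈ 0.8847°.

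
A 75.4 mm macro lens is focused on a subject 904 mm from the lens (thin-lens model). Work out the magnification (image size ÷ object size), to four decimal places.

0.0910×

Thin lens: 1/f = 1/dₒ + 1/dᵢ → 1/dᵢ = 1/75.4 − 1/904 = 0.0121564 mm⁻¹, so dᵢ ≈ 82.2612 mm.
Magnification m = dᵢ/dₒ = 82.2612/904 ≈ 0.09100.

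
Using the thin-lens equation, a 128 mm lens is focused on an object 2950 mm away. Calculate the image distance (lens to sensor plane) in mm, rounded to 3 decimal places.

1/dᵢ = 1/f − 1/dₒ = 1/128 − 1/2950 = 0.0074735 mm⁻¹.
dᵢ = 1/0.0074735 ≈ 133.8058 mm.

133.806 mm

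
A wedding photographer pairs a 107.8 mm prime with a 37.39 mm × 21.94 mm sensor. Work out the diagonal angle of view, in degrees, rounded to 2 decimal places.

Sensor diagonal = √(37.39² + 21.94²) = √1879.3757 ≈ 43.3518 mm.
Angle of view α = 2·arctan(d/2f) with d = 43.3518 mm and f = 107.8 mm.
d/2f = 0.20107; arctan(0.20107) ≈ 11.3691°, so α ≈ 22.7383°.

22.74°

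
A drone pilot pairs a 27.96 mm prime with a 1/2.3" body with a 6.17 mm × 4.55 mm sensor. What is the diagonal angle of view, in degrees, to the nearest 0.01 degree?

Sensor diagonal = √(6.17² + 4.55²) = √58.7714 ≈ 7.6663 mm.
Angle of view α = 2·arctan(d/2f) with d = 7.6663 mm and f = 27.96 mm.
d/2f = 0.13709; arctan(0.13709) ≈ 7.8062°, so α ≈ 15.6124°.

15.61°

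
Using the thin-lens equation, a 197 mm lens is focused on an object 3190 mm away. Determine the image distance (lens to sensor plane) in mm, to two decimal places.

1/dᵢ = 1/f − 1/dₒ = 1/197 − 1/3190 = 0.0047627 mm⁻¹.
dᵢ = 1/0.0047627 ≈ 209.9666 mm.

209.97 mm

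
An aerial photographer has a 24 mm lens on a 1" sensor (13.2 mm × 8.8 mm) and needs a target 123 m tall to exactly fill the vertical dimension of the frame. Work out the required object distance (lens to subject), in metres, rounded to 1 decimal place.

335.5 m

W: 123 m = 123000 mm.
Magnification m = h/W = dᵢ/dₒ; combined with 1/f = 1/dₒ + 1/dᵢ this gives dₒ = f·(1 + W/h).
dₒ = 24 mm × (1 + 123000/8.8) = 24 × 13978.2727 ≈ 335478.545 mm = 335.479 m.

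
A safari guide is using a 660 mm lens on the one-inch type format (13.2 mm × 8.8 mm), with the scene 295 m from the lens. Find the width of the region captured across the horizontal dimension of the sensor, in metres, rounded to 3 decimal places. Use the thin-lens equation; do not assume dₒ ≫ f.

5.887 m

dₒ: 295 m = 295000 mm.
Similar triangles through the lens centre give W/dₒ = w/dᵢ; with 1/f = 1/dₒ + 1/dᵢ this gives W = w·(dₒ − f)/f.
W = 13.2 mm × (295000 − 660) / 660 = 13.2 × 445.9697 ≈ 5886.800 mm = 5.8868 m.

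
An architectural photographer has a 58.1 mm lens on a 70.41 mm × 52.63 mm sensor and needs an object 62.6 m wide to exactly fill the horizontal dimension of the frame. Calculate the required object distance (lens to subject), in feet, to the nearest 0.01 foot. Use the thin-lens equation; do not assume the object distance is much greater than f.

W: 62.6 m = 62600 mm.
Magnification m = w/W = dᵢ/dₒ; combined with 1/f = 1/dₒ + 1/dᵢ this gives dₒ = f·(1 + W/w).
dₒ = 58.1 mm × (1 + 62600/70.41) = 58.1 × 890.0783 ≈ 51713.547 mm = 51713.547/304.8 ft = 169.664 ft.

169.66 ft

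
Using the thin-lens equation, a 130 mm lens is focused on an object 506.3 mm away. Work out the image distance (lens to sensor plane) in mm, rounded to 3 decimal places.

1/dᵢ = 1/f − 1/dₒ = 1/130 − 1/506.3 = 0.0057172 mm⁻¹.
dᵢ = 1/0.0057172 ≈ 174.9110 mm.

174.911 mm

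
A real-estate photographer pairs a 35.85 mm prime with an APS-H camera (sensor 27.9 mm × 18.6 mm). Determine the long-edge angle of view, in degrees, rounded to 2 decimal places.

Angle of view α = 2·arctan(w/2f) with w = 27.9 mm and f = 35.85 mm.
w/2f = 0.38912; arctan(0.38912) ≈ 21.2621°, so α ≈ 42.5241°.

42.52°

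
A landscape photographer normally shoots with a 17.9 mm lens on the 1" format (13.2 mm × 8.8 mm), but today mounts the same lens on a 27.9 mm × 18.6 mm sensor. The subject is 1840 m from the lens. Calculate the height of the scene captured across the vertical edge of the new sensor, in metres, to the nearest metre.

1912 m

The focal length stays 17.9 mm; the relevant sensor dimension is now h = 18.6 mm. Object distance dₒ = 1840 m = 1.84e+06 mm.
Thin-lens field height W = h·(dₒ − f)/f = 18.6 × (1.84e+06 − 17.9)/17.9 ≈ 1911936.707 mm = 1911.94 m.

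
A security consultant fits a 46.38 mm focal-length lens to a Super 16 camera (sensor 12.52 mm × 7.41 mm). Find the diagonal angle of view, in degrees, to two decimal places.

17.83°

Sensor diagonal = √(12.52² + 7.41²) = √211.6585 ≈ 14.5485 mm.
Angle of view α = 2·arctan(d/2f) with d = 14.5485 mm and f = 46.38 mm.
d/2f = 0.15684; arctan(0.15684) ≈ 8.9137°, so α ≈ 17.8273°.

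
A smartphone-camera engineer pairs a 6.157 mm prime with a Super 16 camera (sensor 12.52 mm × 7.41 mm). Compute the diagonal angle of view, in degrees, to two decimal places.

99.51°

Sensor diagonal = √(12.52² + 7.41²) = √211.6585 ≈ 14.5485 mm.
Angle of view α = 2·arctan(d/2f) with d = 14.5485 mm and f = 6.157 mm.
d/2f = 1.18146; arctan(1.18146) ≈ 49.7551°, so α ≈ 99.5101°.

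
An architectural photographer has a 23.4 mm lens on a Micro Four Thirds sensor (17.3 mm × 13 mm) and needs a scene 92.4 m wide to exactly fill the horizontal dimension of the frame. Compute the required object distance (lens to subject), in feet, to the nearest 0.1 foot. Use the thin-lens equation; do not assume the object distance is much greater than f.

410.1 ft

W: 92.4 m = 92400 mm.
Magnification m = w/W = dᵢ/dₒ; combined with 1/f = 1/dₒ + 1/dᵢ this gives dₒ = f·(1 + W/w).
dₒ = 23.4 mm × (1 + 92400/17.3) = 23.4 × 5342.0405 ≈ 125003.747 mm = 125003.747/304.8 ft = 410.117 ft.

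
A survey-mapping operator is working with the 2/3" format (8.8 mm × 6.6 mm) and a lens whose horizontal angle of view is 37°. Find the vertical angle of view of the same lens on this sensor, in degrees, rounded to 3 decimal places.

28.175°

From the horizontal AOV: f = 8.8 / (2·tan(18.5°)) = 8.8 / 0.66919 ≈ 13.1502 mm.
Vertical AOV = 2·arctan(6.6 / (2 × 13.1502)) = 2·arctan(0.25095) ≈ 28.1745°.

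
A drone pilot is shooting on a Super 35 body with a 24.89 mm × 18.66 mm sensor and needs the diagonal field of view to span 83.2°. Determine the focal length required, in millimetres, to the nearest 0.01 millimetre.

17.52 mm

Sensor diagonal = √(24.89² + 18.66²) = √967.7077 ≈ 31.1080 mm.
From α = 2·arctan(d/2f) we get f = d / (2·tan(α/2)).
With d = 31.1080 mm and α/2 = 41.6°, tan(α/2) ≈ 0.88784, so f ≈ 31.1080 / 1.77568 ≈ 17.5189 mm.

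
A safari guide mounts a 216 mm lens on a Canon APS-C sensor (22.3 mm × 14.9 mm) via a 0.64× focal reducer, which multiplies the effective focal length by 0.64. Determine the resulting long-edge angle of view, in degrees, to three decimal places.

9.223°

Effective focal length f = 216 × 0.64 = 138.24 mm.
α = 2·arctan(22.3 / (2 × 138.24)) = 2·arctan(0.08066) ≈ 9.2226°.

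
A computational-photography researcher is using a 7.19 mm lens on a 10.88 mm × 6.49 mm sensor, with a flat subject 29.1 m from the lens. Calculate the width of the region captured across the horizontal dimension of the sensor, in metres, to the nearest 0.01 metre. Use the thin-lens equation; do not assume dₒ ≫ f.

dₒ: 29.1 m = 29100 mm.
Similar triangles through the lens centre give W/dₒ = w/dᵢ; with 1/f = 1/dₒ + 1/dᵢ this gives W = w·(dₒ − f)/f.
W = 10.88 mm × (29100 − 7.19) / 7.19 = 10.88 × 4046.2879 ≈ 44023.612 mm = 44.0236 m.

44.02 m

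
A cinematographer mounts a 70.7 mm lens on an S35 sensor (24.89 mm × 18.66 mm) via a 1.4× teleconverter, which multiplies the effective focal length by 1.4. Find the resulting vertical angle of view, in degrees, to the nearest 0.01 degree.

Effective focal length f = 70.7 × 1.4 = 98.98 mm.
α = 2·arctan(18.66 / (2 × 98.98)) = 2·arctan(0.09426) ≈ 10.7697°.

10.77°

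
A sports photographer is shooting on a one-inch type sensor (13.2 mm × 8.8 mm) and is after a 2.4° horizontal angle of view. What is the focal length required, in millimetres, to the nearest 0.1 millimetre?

From α = 2·arctan(w/2f) we get f = w / (2·tan(α/2)).
With w = 13.2 mm and α/2 = 1.2°, tan(α/2) ≈ 0.02095, so f ≈ 13.2 / 0.04189 ≈ 315.0807 mm.

315.1 mm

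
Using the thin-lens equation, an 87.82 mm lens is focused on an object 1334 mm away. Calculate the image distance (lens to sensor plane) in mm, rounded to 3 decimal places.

1/dᵢ = 1/f − 1/dₒ = 1/87.82 − 1/1334 = 0.0106373 mm⁻¹.
dᵢ = 1/0.0106373 ≈ 94.0088 mm.

94.009 mm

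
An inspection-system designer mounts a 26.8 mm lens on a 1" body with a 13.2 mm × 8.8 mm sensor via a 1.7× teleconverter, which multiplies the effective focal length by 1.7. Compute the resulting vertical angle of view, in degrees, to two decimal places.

11.03°

Effective focal length f = 26.8 × 1.7 = 45.56 mm.
α = 2·arctan(8.8 / (2 × 45.56)) = 2·arctan(0.09658) ≈ 11.0326°.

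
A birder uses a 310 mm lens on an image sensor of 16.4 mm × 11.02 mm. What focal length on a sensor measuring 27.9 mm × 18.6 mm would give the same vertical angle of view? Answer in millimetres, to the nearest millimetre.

Equal angle of view means equal height/f ratio, so f₂ = f₁ · (height₂/height₁) = 310 × 18.6/11.02.
f₂ = 310 × 1.68784 ≈ 523.230 mm.

523 mm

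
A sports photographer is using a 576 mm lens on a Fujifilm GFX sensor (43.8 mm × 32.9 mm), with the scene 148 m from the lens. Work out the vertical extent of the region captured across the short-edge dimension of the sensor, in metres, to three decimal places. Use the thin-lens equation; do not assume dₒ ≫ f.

8.421 m

dₒ: 148 m = 148000 mm.
Similar triangles through the lens centre give W/dₒ = h/dᵢ; with 1/f = 1/dₒ + 1/dᵢ this gives W = h·(dₒ − f)/f.
W = 32.9 mm × (148000 − 576) / 576 = 32.9 × 255.9444 ≈ 8420.572 mm = 8.42057 m.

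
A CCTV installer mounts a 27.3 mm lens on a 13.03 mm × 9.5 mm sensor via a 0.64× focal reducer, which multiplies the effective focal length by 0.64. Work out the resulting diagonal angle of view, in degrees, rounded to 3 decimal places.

Effective focal length f = 27.3 × 0.64 = 17.472 mm.
Sensor diagonal = √(13.03² + 9.5²) = √260.0309 ≈ 16.1255 mm.
α = 2·arctan(16.125 / (2 × 17.472)) = 2·arctan(0.46147) ≈ 49.5435°.

49.543°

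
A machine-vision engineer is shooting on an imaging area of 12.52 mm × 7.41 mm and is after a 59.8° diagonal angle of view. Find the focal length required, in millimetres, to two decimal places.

Sensor diagonal = √(12.52² + 7.41²) = √211.6585 ≈ 14.5485 mm.
From α = 2·arctan(d/2f) we get f = d / (2·tan(α/2)).
With d = 14.5485 mm and α/2 = 29.9°, tan(α/2) ≈ 0.57503, so f ≈ 14.5485 / 1.15005 ≈ 12.6503 mm.

12.65 mm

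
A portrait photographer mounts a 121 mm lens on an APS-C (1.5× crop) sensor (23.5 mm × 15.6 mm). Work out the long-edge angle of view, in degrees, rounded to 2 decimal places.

11.09°

Angle of view α = 2·arctan(w/2f) with w = 23.5 mm and f = 121 mm.
w/2f = 0.09711; arctan(0.09711) ≈ 5.5465°, so α ≈ 11.0929°.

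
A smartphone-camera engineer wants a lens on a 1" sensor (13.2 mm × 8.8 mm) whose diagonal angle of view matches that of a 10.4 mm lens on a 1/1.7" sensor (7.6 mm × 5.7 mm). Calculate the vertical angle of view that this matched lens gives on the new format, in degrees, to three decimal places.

28.433°

Sensor diagonal = √(7.6² + 5.7²) = √90.2500 ≈ 9.5000 mm.
Sensor diagonal = √(13.2² + 8.8²) = √251.6800 ≈ 15.8644 mm.
Equal diagonal AOV ⇒ f₂ = f₁ · 15.8644/9.5000 = 10.4 × 1.66994 ≈ 17.3674 mm.
Vertical AOV on the new format = 2·arctan(8.8 / (2 × 17.3674)) = 2·arctan(0.25335) ≈ 28.4334°.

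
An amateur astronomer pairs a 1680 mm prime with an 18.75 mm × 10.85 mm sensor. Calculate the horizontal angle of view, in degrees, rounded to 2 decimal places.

0.64°

Angle of view α = 2·arctan(w/2f) with w = 18.75 mm and f = 1680 mm.
w/2f = 0.00558; arctan(0.00558) ≈ 0.3197°, so α ≈ 0.6395°.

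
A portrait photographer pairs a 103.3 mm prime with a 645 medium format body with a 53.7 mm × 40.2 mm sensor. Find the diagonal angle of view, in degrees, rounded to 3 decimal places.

Sensor diagonal = √(53.7² + 40.2²) = √4499.7300 ≈ 67.0800 mm.
Angle of view α = 2·arctan(d/2f) with d = 67.0800 mm and f = 103.3 mm.
d/2f = 0.32469; arctan(0.32469) ≈ 17.9879°, so α ≈ 35.9757°.

35.976°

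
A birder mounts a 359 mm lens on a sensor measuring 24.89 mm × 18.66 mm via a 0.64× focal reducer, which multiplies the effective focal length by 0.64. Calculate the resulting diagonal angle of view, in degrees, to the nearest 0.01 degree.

7.75°

Effective focal length f = 359 × 0.64 = 229.76 mm.
Sensor diagonal = √(24.89² + 18.66²) = √967.7077 ≈ 31.1080 mm.
α = 2·arctan(31.108 / (2 × 229.76)) = 2·arctan(0.06770) ≈ 7.7457°.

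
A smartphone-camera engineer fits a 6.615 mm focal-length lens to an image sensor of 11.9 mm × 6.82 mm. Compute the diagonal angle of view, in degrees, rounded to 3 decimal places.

Sensor diagonal = √(11.9² + 6.82²) = √188.1224 ≈ 13.7158 mm.
Angle of view α = 2·arctan(d/2f) with d = 13.7158 mm and f = 6.615 mm.
d/2f = 1.03672; arctan(1.03672) ≈ 46.0328°, so α ≈ 92.0656°.

92.066°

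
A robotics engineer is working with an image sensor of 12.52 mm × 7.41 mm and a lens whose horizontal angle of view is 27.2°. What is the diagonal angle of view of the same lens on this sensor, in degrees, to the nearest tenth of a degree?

From the horizontal AOV: f = 12.52 / (2·tan(13.6°)) = 12.52 / 0.48385 ≈ 25.8757 mm.
Sensor diagonal = √(12.52² + 7.41²) = √211.6585 ≈ 14.5485 mm.
Diagonal AOV = 2·arctan(14.5485 / (2 × 25.8757)) = 2·arctan(0.28112) ≈ 31.4037°.

31.4°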